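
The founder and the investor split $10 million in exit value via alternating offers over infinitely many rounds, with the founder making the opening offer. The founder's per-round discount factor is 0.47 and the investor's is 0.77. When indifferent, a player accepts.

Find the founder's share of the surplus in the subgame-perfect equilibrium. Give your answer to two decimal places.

3.60

In a stationary SPE each proposer offers the other exactly their discounted continuation value.
If the founder keeps x when proposing and the investor keeps y when proposing, then x = 10 − 0.77y and y = 10 − 0.47x.
Solving: x = 10(1 − 0.77) / (1 − 0.47·0.77) = 2.3 / 0.6381 ≈ 3.6045.
The investor gets 10 − 3.6045 ≈ 6.3955.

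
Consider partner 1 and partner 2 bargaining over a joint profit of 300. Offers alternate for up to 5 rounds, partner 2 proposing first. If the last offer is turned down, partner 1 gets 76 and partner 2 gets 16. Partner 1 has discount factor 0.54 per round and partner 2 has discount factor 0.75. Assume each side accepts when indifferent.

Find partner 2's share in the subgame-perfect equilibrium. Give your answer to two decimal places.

230.63

Round 5 (partner 2 proposes): partner 1 gets 76 if talks fail, so partner 2 offers 76 and keeps 224.
Round 4 (partner 1 proposes): partner 2 can get 224 next round, worth 0.75 × 224 = 168 now. Partner 1 offers 168 and keeps 300 − 168 = 132.
Round 3 (partner 2 proposes): partner 1 can get 132 next round, worth 0.54 × 132 = 71.28 now; partner 2 offers that and keeps 228.72.
Round 2 (partner 1 proposes): partner 2 can get 228.72 next round, worth 0.75 × 228.72 = 171.54 now; partner 1 offers that and keeps 128.46.
Round 1 (partner 2 proposes): partner 1 can get 128.46 next round, worth 0.54 × 128.46 = 69.3684 now. Partner 2 offers 69.3684 and keeps 300 − 69.3684 = 230.6316.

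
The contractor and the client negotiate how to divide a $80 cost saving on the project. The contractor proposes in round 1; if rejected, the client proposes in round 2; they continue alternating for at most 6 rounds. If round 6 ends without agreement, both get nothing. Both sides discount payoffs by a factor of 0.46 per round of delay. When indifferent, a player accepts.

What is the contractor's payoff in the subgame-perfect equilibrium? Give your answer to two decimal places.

54.28

Round 6 (the client proposes): the contractor will accept anything ≥ 0, so the client offers 0 and keeps 80.
Round 5 (the contractor proposes): the client can get 80 next round, worth 0.46 × 80 = 36.8 now. The contractor offers 36.8 and keeps 80 − 36.8 = 43.2.
Round 4 (the client proposes): the contractor can get 43.2 next round, worth 0.46 × 43.2 = 19.872 now; the client offers that and keeps 60.128.
Round 3 (the contractor proposes): the client can get 60.128 next round, worth 0.46 × 60.128 = 27.65888 now. The contractor offers 27.65888 and keeps 80 − 27.65888 = 52.34112.
Round 2 (the client proposes): the contractor can get 52.34112 next round, worth 0.46 × 52.34112 = 24.0769152 now. The client offers 24.0769152 and keeps 80 − 24.0769152 = 55.9230848.
Round 1 (the contractor proposes): the client can get 55.9230848 next round, worth 0.46 × 55.9230848 = 25.724619008 now. The contractor offers 25.724619008 and keeps 80 − 25.724619008 = 54.275380992.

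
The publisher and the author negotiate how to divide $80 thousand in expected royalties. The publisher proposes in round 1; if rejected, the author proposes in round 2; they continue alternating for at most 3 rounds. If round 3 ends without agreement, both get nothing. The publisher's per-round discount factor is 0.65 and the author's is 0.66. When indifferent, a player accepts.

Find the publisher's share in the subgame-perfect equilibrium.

61.52

Round 3 (the publisher proposes): rejection yields 0 for the author; the publisher offers 0 and keeps 80.
Round 2 (the author proposes): the publisher can get 80 next round, worth 0.65 × 80 = 52 now; the author offers that and keeps 28.
Round 1 (the publisher proposes): the author can get 28 next round, worth 0.66 × 28 = 18.48 now, so the publisher offers 18.48, keeping 61.52.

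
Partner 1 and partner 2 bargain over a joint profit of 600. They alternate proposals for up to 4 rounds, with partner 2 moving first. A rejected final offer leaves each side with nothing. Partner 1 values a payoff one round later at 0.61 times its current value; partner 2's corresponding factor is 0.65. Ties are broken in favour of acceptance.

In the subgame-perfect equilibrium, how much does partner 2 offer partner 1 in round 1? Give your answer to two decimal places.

273.22

By backward induction:
Round 4 (partner 1 proposes): rejection yields 0 for partner 2; partner 1 offers 0 and keeps 600.
Round 3 (partner 2 proposes): partner 1 can get 600 next round, worth 0.61 × 600 = 366 now; partner 2 offers that and keeps 234.
Round 2 (partner 1 proposes): partner 2 can get 234 next round, worth 0.65 × 234 = 152.1 now; partner 1 offers that and keeps 447.9.
Round 1 (partner 2 proposes): partner 1 can get 447.9 next round, worth 0.61 × 447.9 = 273.219 now; partner 2 offers that and keeps 326.781.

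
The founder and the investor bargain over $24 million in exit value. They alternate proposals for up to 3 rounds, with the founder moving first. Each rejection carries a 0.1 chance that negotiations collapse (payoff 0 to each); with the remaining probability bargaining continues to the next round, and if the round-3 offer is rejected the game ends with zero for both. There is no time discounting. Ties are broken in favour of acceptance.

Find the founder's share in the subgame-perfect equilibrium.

21.84

Round 3 (the founder proposes): rejection yields 0 for the investor; the founder offers 0 and keeps 24.
Round 2 (the investor proposes): rejecting gives the founder an expected 0.9 × 24 = 21.6; the investor offers that and keeps 2.4.
Round 1 (the founder proposes): rejecting gives the investor an expected 0.9 × 2.4 = 2.16, so the founder offers 2.16, keeping 21.84.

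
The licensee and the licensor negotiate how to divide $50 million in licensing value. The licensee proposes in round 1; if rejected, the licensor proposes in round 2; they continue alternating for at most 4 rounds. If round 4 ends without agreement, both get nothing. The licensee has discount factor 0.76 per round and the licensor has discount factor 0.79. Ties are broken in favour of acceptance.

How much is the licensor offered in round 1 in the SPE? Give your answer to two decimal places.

33.20

Solve by backward induction from round 4.
Round 4 (the licensor proposes): the licensee will accept anything ≥ 0, so the licensor offers 0 and keeps 50.
Round 3 (the licensee proposes): the licensor can get 50 next round, worth 0.79 × 50 = 39.5 now; the licensee offers that and keeps 10.5.
Round 2 (the licensor proposes): the licensee can get 10.5 next round, worth 0.76 × 10.5 = 7.98 now. The licensor offers 7.98 and keeps 50 − 7.98 = 42.02.
Round 1 (the licensee proposes): the licensor can get 42.02 next round, worth 0.79 × 42.02 = 33.1958 now. The licensee offers 33.1958 and keeps 50 − 33.1958 = 16.8042.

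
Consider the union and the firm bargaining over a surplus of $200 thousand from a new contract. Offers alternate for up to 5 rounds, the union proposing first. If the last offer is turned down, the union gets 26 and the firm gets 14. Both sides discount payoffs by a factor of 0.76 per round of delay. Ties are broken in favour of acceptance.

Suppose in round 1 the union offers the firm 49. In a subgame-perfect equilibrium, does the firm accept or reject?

Round 5 (the union proposes): the firm gets 14 if talks fail, so the union offers 14 and keeps 186.
Round 4 (the firm proposes): the union can get 186 next round, worth 0.76 × 186 = 141.36 now, so the firm offers 141.36, keeping 58.64.
Round 3 (the union proposes): the firm can get 58.64 next round, worth 0.76 × 58.64 = 44.5664 now. The union offers 44.5664 and keeps 200 − 44.5664 = 155.4336.
Round 2 (the firm proposes): the union can get 155.4336 next round, worth 0.76 × 155.4336 = 118.129536 now, so the firm offers 118.129536, keeping 81.870464.
So by rejecting in round 1, the firm gets 81.870464 next round, worth 0.76 × 81.870464 = 62.22155264 now.
Offer 49 < 62.22155264, so the firm rejects.

Reject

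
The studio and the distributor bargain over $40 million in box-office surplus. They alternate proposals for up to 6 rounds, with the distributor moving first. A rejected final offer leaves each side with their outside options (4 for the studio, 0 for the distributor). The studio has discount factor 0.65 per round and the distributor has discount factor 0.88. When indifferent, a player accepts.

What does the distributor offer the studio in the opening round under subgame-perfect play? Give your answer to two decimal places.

13.41

Round 6 (the studio proposes): rejection yields 0 for the distributor; the studio offers 0 and keeps 40.
Round 5 (the distributor proposes): the studio can get 40 next round, worth 0.65 × 40 = 26 now. The distributor offers 26 and keeps 40 − 26 = 14.
Round 4 (the studio proposes): the distributor can get 14 next round, worth 0.88 × 14 = 12.32 now, so the studio offers 12.32, keeping 27.68.
Round 3 (the distributor proposes): the studio can get 27.68 next round, worth 0.65 × 27.68 = 17.992 now, so the distributor offers 17.992, keeping 22.008.
Round 2 (the studio proposes): the distributor can get 22.008 next round, worth 0.88 × 22.008 = 19.36704 now, so the studio offers 19.36704, keeping 20.63296.
Round 1 (the distributor proposes): the studio can get 20.63296 next round, worth 0.65 × 20.63296 = 13.411424 now; the distributor offers that and keeps 26.588576.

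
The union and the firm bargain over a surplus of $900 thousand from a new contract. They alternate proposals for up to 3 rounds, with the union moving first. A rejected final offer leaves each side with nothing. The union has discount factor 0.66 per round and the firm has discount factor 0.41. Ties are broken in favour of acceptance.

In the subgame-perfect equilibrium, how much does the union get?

774.54

Round 3 (the union proposes): the firm will accept anything ≥ 0, so the union offers 0 and keeps 900.
Round 2 (the firm proposes): the union can get 900 next round, worth 0.66 × 900 = 594 now, so the firm offers 594, keeping 306.
Round 1 (the union proposes): the firm can get 306 next round, worth 0.41 × 306 = 125.46 now, so the union offers 125.46, keeping 774.54.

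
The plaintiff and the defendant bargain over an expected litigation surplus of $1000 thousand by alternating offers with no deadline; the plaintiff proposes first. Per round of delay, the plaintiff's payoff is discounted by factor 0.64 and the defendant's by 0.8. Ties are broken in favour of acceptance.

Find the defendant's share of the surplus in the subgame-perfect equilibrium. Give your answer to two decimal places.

590.16

When the plaintiff proposes, the defendant accepts any offer worth at least 0.8 times what the defendant would get by proposing next round; and vice versa.
This gives x = 1000 − 0.8y and y = 1000 − 0.64x, where x and y are each side's share when it proposes.
Hence (1 − 0.8·0.64)x = 1000(1 − 0.8), i.e. 0.488·x = 200.
x ≈ 409.8361; the defendant's share is 1000 − x ≈ 590.1639.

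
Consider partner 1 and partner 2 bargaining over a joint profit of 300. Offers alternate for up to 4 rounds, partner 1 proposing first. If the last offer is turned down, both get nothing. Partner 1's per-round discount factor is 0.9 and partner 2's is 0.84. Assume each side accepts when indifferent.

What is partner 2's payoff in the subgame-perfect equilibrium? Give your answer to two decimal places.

215.71

Round 4 (partner 2 proposes): rejection yields 0 for partner 1; partner 2 offers 0 and keeps 300.
Round 3 (partner 1 proposes): partner 2 can get 300 next round, worth 0.84 × 300 = 252 now. Partner 1 offers 252 and keeps 300 − 252 = 48.
Round 2 (partner 2 proposes): partner 1 can get 48 next round, worth 0.9 × 48 = 43.2 now; partner 2 offers that and keeps 256.8.
Round 1 (partner 1 proposes): partner 2 can get 256.8 next round, worth 0.84 × 256.8 = 215.712 now. Partner 1 offers 215.712 and keeps 300 − 215.712 = 84.288.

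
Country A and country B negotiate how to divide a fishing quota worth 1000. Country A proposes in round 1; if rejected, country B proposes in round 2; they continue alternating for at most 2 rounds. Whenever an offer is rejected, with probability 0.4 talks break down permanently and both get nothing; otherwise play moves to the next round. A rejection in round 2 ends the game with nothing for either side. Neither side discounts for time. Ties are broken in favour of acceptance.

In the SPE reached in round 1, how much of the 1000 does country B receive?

By backward induction:
Round 2 (country B proposes): rejection yields 0 for country A; country B offers 0 and keeps 1000.
Round 1 (country A proposes): rejecting gives country B an expected 0.6 × 1000 = 600, so country A offers 600, keeping 400.

600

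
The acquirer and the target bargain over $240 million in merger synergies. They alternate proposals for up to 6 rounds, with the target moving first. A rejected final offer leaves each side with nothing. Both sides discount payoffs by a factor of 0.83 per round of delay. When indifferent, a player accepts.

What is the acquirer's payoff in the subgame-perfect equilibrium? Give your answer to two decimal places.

151.73

Round 6 (the acquirer proposes): rejection yields 0 for the target; the acquirer offers 0 and keeps 240.
Round 5 (the target proposes): the acquirer can get 240 next round, worth 0.83 × 240 = 199.2 now; the target offers that and keeps 40.8.
Round 4 (the acquirer proposes): the target can get 40.8 next round, worth 0.83 × 40.8 = 33.864 now. The acquirer offers 33.864 and keeps 240 − 33.864 = 206.136.
Round 3 (the target proposes): the acquirer can get 206.136 next round, worth 0.83 × 206.136 = 171.09288 now, so the target offers 171.09288, keeping 68.90712.
Round 2 (the acquirer proposes): the target can get 68.90712 next round, worth 0.83 × 68.90712 = 57.1929096 now, so the acquirer offers 57.1929096, keeping 182.8070904.
Round 1 (the target proposes): the acquirer can get 182.8070904 next round, worth 0.83 × 182.8070904 = 151.729885032 now; the target offers that and keeps 88.270114968.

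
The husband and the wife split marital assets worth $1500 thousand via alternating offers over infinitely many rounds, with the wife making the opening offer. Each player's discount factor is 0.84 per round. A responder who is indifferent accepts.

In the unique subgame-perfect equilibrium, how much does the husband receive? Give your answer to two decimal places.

684.78

When the wife proposes, the husband accepts any offer worth at least 0.84 times what the husband would get by proposing next round; and vice versa.
This gives x = 1500 − 0.84y and y = 1500 − 0.84x, where x and y are each side's share when it proposes.
Hence (1 − 0.84·0.84)x = 1500(1 − 0.84), i.e. 0.2944·x = 240.
x ≈ 815.2174; the husband's share is 1500 − x ≈ 684.7826.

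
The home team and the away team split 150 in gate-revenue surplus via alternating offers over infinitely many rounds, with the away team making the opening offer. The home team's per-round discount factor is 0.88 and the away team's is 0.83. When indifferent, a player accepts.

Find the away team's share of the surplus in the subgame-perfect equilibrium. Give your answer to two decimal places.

When the away team proposes, the home team accepts any offer worth at least 0.88 times what the home team would get by proposing next round; and vice versa.
This gives x = 150 − 0.88y and y = 150 − 0.83x, where x and y are each side's share when it proposes.
Hence (1 − 0.88·0.83)x = 150(1 − 0.88), i.e. 0.2696·x = 18.
x ≈ 66.7656; the home team's share is 150 − x ≈ 83.2344.

66.77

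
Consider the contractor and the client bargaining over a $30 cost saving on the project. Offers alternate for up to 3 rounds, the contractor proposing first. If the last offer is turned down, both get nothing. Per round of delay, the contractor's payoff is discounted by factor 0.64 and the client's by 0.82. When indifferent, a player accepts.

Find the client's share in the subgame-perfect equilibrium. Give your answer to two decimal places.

8.86

By backward induction:
Round 3 (the contractor proposes): rejection yields 0 for the client; the contractor offers 0 and keeps 30.
Round 2 (the client proposes): the contractor can get 30 next round, worth 0.64 × 30 = 19.2 now. The client offers 19.2 and keeps 30 − 19.2 = 10.8.
Round 1 (the contractor proposes): the client can get 10.8 next round, worth 0.82 × 10.8 = 8.856 now. The contractor offers 8.856 and keeps 30 − 8.856 = 21.144.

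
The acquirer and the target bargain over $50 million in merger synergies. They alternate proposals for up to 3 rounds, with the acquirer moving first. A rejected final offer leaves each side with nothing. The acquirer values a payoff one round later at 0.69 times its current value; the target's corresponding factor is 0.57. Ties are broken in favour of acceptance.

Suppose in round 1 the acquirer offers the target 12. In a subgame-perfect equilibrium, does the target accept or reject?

Work out the target's continuation value if the offer is rejected.
Round 3 (the acquirer proposes): the target will accept anything ≥ 0, so the acquirer offers 0 and keeps 50.
Round 2 (the target proposes): the acquirer can get 50 next round, worth 0.69 × 50 = 34.5 now; the target offers that and keeps 15.5.
So by rejecting in round 1, the target gets 15.5 next round, worth 0.57 × 15.5 = 8.835 now.
Offer 12 ≥ 8.835, so the target accepts.

Accept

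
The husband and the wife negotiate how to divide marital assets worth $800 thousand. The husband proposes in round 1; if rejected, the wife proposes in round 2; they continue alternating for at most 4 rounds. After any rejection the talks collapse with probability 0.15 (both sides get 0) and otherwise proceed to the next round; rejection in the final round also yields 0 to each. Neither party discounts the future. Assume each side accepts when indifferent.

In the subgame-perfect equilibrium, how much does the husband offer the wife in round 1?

593.3

By backward induction:
Round 4 (the wife proposes): rejection yields 0 for the husband; the wife offers 0 and keeps 800.
Round 3 (the husband proposes): rejecting gives the wife an expected 0.85 × 800 = 680; the husband offers that and keeps 120.
Round 2 (the wife proposes): rejecting gives the husband an expected 0.85 × 120 = 102, so the wife offers 102, keeping 698.
Round 1 (the husband proposes): rejecting gives the wife an expected 0.85 × 698 = 593.3. The husband offers 593.3 and keeps 800 − 593.3 = 206.7.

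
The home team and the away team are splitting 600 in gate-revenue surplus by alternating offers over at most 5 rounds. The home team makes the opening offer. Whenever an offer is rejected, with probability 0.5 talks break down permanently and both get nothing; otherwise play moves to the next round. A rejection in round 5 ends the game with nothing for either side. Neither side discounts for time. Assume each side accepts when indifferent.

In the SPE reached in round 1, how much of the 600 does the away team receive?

187.5

Round 5 (the home team proposes): the away team will accept anything ≥ 0, so the home team offers 0 and keeps 600.
Round 4 (the away team proposes): rejecting gives the home team an expected 0.5 × 600 = 300; the away team offers that and keeps 300.
Round 3 (the home team proposes): rejecting gives the away team an expected 0.5 × 300 = 150, so the home team offers 150, keeping 450.
Round 2 (the away team proposes): rejecting gives the home team an expected 0.5 × 450 = 225, so the away team offers 225, keeping 375.
Round 1 (the home team proposes): rejecting gives the away team an expected 0.5 × 375 = 187.5, so the home team offers 187.5, keeping 412.5.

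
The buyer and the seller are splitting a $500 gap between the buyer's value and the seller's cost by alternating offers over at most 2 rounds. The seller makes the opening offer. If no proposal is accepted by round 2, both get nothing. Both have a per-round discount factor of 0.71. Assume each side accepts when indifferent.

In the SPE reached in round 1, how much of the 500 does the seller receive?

Round 2 (the buyer proposes): the seller will accept anything ≥ 0, so the buyer offers 0 and keeps 500.
Round 1 (the seller proposes): the buyer can get 500 next round, worth 0.71 × 500 = 355 now, so the seller offers 355, keeping 145.

145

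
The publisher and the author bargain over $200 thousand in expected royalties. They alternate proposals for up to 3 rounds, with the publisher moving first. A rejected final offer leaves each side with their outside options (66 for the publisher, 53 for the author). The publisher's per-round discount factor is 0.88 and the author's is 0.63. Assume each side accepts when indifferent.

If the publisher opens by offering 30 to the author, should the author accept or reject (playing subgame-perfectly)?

Work out the author's continuation value if the offer is rejected.
Round 3 (the publisher proposes): the author gets 53 if talks fail, so the publisher offers 53 and keeps 147.
Round 2 (the author proposes): the publisher can get 147 next round, worth 0.88 × 147 = 129.36 now; the author offers that and keeps 70.64.
So by rejecting in round 1, the author gets 70.64 next round, worth 0.63 × 70.64 = 44.5032 now.
Offer 30 < 44.5032, so the author rejects.

Reject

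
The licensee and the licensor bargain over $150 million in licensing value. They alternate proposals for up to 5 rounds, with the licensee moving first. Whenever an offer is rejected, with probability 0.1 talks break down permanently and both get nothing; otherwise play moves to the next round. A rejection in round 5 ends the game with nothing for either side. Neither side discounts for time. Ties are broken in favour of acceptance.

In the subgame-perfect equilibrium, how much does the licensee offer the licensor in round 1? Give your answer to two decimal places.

Round 5 (the licensee proposes): the licensor will accept anything ≥ 0, so the licensee offers 0 and keeps 150.
Round 4 (the licensor proposes): rejecting gives the licensee an expected 0.9 × 150 = 135. The licensor offers 135 and keeps 150 − 135 = 15.
Round 3 (the licensee proposes): rejecting gives the licensor an expected 0.9 × 15 = 13.5; the licensee offers that and keeps 136.5.
Round 2 (the licensor proposes): rejecting gives the licensee an expected 0.9 × 136.5 = 122.85, so the licensor offers 122.85, keeping 27.15.
Round 1 (the licensee proposes): rejecting gives the licensor an expected 0.9 × 27.15 = 24.435. The licensee offers 24.435 and keeps 150 − 24.435 = 125.565.

24.44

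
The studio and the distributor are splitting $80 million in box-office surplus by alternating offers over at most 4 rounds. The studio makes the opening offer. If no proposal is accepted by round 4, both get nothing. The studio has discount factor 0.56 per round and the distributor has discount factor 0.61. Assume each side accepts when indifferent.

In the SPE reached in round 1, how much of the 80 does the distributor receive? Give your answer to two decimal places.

Round 4 (the distributor proposes): the studio will accept anything ≥ 0, so the distributor offers 0 and keeps 80.
Round 3 (the studio proposes): the distributor can get 80 next round, worth 0.61 × 80 = 48.8 now. The studio offers 48.8 and keeps 80 − 48.8 = 31.2.
Round 2 (the distributor proposes): the studio can get 31.2 next round, worth 0.56 × 31.2 = 17.472 now. The distributor offers 17.472 and keeps 80 − 17.472 = 62.528.
Round 1 (the studio proposes): the distributor can get 62.528 next round, worth 0.61 × 62.528 = 38.14208 now. The studio offers 38.14208 and keeps 80 − 38.14208 = 41.85792.

38.14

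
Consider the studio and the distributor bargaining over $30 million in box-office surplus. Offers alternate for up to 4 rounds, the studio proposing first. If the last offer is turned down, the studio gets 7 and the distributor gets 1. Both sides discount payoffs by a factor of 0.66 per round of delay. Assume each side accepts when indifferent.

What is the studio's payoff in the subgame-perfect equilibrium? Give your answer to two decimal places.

Round 4 (the distributor proposes): the studio gets 7 if talks fail, so the distributor offers 7 and keeps 23.
Round 3 (the studio proposes): the distributor can get 23 next round, worth 0.66 × 23 = 15.18 now, so the studio offers 15.18, keeping 14.82.
Round 2 (the distributor proposes): the studio can get 14.82 next round, worth 0.66 × 14.82 = 9.7812 now. The distributor offers 9.7812 and keeps 30 − 9.7812 = 20.2188.
Round 1 (the studio proposes): the distributor can get 20.2188 next round, worth 0.66 × 20.2188 = 13.344408 now, so the studio offers 13.344408, keeping 16.655592.

16.66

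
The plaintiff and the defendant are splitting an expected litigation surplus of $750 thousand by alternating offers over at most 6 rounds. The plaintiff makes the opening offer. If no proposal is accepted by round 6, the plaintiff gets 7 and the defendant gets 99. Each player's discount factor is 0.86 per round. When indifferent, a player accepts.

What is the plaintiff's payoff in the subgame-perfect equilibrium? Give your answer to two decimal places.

Round 6 (the defendant proposes): the plaintiff gets 7 if talks fail, so the defendant offers 7 and keeps 743.
Round 5 (the plaintiff proposes): the defendant can get 743 next round, worth 0.86 × 743 = 638.98 now, so the plaintiff offers 638.98, keeping 111.02.
Round 4 (the defendant proposes): the plaintiff can get 111.02 next round, worth 0.86 × 111.02 = 95.4772 now, so the defendant offers 95.4772, keeping 654.5228.
Round 3 (the plaintiff proposes): the defendant can get 654.5228 next round, worth 0.86 × 654.5228 = 562.889608 now; the plaintiff offers that and keeps 187.110392.
Round 2 (the defendant proposes): the plaintiff can get 187.110392 next round, worth 0.86 × 187.110392 = 160.91493712 now. The defendant offers 160.91493712 and keeps 750 − 160.91493712 = 589.08506288.
Round 1 (the plaintiff proposes): the defendant can get 589.08506288 next round, worth 0.86 × 589.08506288 = 506.6131540768 now. The plaintiff offers 506.6131540768 and keeps 750 − 506.6131540768 = 243.3868459232.

243.39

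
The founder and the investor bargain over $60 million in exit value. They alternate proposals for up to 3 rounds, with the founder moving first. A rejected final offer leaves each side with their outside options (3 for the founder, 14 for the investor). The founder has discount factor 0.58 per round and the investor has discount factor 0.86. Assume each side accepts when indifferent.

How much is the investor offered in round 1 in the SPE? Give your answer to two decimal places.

By backward induction:
Round 3 (the founder proposes): the investor gets 14 if talks fail, so the founder offers 14 and keeps 46.
Round 2 (the investor proposes): the founder can get 46 next round, worth 0.58 × 46 = 26.68 now; the investor offers that and keeps 33.32.
Round 1 (the founder proposes): the investor can get 33.32 next round, worth 0.86 × 33.32 = 28.6552 now, so the founder offers 28.6552, keeping 31.3448.

28.66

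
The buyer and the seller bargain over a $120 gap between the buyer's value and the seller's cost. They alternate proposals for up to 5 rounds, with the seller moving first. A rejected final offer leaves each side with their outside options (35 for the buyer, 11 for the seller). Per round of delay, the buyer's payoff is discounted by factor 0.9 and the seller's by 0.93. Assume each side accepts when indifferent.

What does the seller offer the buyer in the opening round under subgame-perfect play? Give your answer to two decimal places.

38.41

Round 5 (the seller proposes): the buyer gets 35 if talks fail, so the seller offers 35 and keeps 85.
Round 4 (the buyer proposes): the seller can get 85 next round, worth 0.93 × 85 = 79.05 now. The buyer offers 79.05 and keeps 120 − 79.05 = 40.95.
Round 3 (the seller proposes): the buyer can get 40.95 next round, worth 0.9 × 40.95 = 36.855 now, so the seller offers 36.855, keeping 83.145.
Round 2 (the buyer proposes): the seller can get 83.145 next round, worth 0.93 × 83.145 = 77.32485 now. The buyer offers 77.32485 and keeps 120 − 77.32485 = 42.67515.
Round 1 (the seller proposes): the buyer can get 42.67515 next round, worth 0.9 × 42.67515 = 38.407635 now. The seller offers 38.407635 and keeps 120 − 38.407635 = 81.592365.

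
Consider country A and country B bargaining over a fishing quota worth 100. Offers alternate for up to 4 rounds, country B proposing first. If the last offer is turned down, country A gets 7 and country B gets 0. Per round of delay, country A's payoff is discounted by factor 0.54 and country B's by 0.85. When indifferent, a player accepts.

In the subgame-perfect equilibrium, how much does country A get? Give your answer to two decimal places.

Work backward from the last round.
Round 4 (country A proposes): rejection yields 0 for country B; country A offers 0 and keeps 100.
Round 3 (country B proposes): country A can get 100 next round, worth 0.54 × 100 = 54 now. Country B offers 54 and keeps 100 − 54 = 46.
Round 2 (country A proposes): country B can get 46 next round, worth 0.85 × 46 = 39.1 now. Country A offers 39.1 and keeps 100 − 39.1 = 60.9.
Round 1 (country B proposes): country A can get 60.9 next round, worth 0.54 × 60.9 = 32.886 now, so country B offers 32.886, keeping 67.114.

32.89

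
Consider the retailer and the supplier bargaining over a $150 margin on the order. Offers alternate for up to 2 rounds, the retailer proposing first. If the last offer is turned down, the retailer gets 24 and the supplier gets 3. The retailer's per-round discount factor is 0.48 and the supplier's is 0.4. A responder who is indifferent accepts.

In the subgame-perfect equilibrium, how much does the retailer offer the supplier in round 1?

50.4

Round 2 (the supplier proposes): the retailer gets 24 if talks fail, so the supplier offers 24 and keeps 126.
Round 1 (the retailer proposes): the supplier can get 126 next round, worth 0.4 × 126 = 50.4 now; the retailer offers that and keeps 99.6.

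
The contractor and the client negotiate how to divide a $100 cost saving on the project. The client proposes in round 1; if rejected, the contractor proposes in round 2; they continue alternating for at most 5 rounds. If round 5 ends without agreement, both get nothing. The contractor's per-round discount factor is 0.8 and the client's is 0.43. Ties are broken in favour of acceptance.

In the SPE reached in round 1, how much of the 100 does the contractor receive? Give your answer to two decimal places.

61.29

Round 5 (the client proposes): the contractor will accept anything ≥ 0, so the client offers 0 and keeps 100.
Round 4 (the contractor proposes): the client can get 100 next round, worth 0.43 × 100 = 43 now. The contractor offers 43 and keeps 100 − 43 = 57.
Round 3 (the client proposes): the contractor can get 57 next round, worth 0.8 × 57 = 45.6 now; the client offers that and keeps 54.4.
Round 2 (the contractor proposes): the client can get 54.4 next round, worth 0.43 × 54.4 = 23.392 now; the contractor offers that and keeps 76.608.
Round 1 (the client proposes): the contractor can get 76.608 next round, worth 0.8 × 76.608 = 61.2864 now, so the client offers 61.2864, keeping 38.7136.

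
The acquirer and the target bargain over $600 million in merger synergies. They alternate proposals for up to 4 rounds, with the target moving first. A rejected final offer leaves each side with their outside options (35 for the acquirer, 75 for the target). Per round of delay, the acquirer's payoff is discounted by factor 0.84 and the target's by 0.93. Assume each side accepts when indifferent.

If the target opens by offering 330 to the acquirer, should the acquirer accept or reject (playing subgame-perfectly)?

Reject

Round 4 (the acquirer proposes): the target gets 75 if talks fail, so the acquirer offers 75 and keeps 525.
Round 3 (the target proposes): the acquirer can get 525 next round, worth 0.84 × 525 = 441 now; the target offers that and keeps 159.
Round 2 (the acquirer proposes): the target can get 159 next round, worth 0.93 × 159 = 147.87 now, so the acquirer offers 147.87, keeping 452.13.
So by rejecting in round 1, the acquirer gets 452.13 next round, worth 0.84 × 452.13 = 379.7892 now.
Offer 330 < 379.7892, so the acquirer rejects.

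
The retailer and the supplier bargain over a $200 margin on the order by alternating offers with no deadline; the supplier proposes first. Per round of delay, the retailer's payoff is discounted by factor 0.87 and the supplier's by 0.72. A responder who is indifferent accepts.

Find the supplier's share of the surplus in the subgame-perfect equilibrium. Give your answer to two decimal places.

In a stationary SPE each proposer offers the other exactly their discounted continuation value.
If the supplier keeps x when proposing and the retailer keeps y when proposing, then x = 200 − 0.87y and y = 200 − 0.72x.
Solving: x = 200(1 − 0.87) / (1 − 0.72·0.87) = 26 / 0.3736 ≈ 69.5931.
The retailer gets 200 − 69.5931 ≈ 130.4069.

69.59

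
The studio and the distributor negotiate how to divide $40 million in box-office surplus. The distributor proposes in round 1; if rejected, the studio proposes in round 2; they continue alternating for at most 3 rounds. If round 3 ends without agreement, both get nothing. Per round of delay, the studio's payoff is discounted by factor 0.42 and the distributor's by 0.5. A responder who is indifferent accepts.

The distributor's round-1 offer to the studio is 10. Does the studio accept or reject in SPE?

Round 3 (the distributor proposes): rejection yields 0 for the studio; the distributor offers 0 and keeps 40.
Round 2 (the studio proposes): the distributor can get 40 next round, worth 0.5 × 40 = 20 now; the studio offers that and keeps 20.
So by rejecting in round 1, the studio gets 20 next round, worth 0.42 × 20 = 8.4 now.
Offer 10 ≥ 8.4, so the studio accepts.

Accept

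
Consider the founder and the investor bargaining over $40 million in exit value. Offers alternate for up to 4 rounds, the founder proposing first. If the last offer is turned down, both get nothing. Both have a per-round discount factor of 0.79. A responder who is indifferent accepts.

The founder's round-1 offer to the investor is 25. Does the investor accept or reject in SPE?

Reject

Work out the investor's continuation value if the offer is rejected.
Round 4 (the investor proposes): the founder will accept anything ≥ 0, so the investor offers 0 and keeps 40.
Round 3 (the founder proposes): the investor can get 40 next round, worth 0.79 × 40 = 31.6 now. The founder offers 31.6 and keeps 40 − 31.6 = 8.4.
Round 2 (the investor proposes): the founder can get 8.4 next round, worth 0.79 × 8.4 = 6.636 now. The investor offers 6.636 and keeps 40 − 6.636 = 33.364.
So by rejecting in round 1, the investor gets 33.364 next round, worth 0.79 × 33.364 = 26.35756 now.
Offer 25 < 26.35756, so the investor rejects.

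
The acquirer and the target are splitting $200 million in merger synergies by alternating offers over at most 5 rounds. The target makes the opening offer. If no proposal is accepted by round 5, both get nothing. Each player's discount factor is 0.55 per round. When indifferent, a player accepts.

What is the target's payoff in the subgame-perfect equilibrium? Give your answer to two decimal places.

135.53

Round 5 (the target proposes): rejection yields 0 for the acquirer; the target offers 0 and keeps 200.
Round 4 (the acquirer proposes): the target can get 200 next round, worth 0.55 × 200 = 110 now; the acquirer offers that and keeps 90.
Round 3 (the target proposes): the acquirer can get 90 next round, worth 0.55 × 90 = 49.5 now; the target offers that and keeps 150.5.
Round 2 (the acquirer proposes): the target can get 150.5 next round, worth 0.55 × 150.5 = 82.775 now. The acquirer offers 82.775 and keeps 200 − 82.775 = 117.225.
Round 1 (the target proposes): the acquirer can get 117.225 next round, worth 0.55 × 117.225 = 64.47375 now, so the target offers 64.47375, keeping 135.52625.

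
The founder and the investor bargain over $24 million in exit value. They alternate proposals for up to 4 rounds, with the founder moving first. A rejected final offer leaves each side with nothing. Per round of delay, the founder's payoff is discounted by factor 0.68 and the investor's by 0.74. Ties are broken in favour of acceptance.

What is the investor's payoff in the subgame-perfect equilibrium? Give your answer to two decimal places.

14.62

Round 4 (the investor proposes): rejection yields 0 for the founder; the investor offers 0 and keeps 24.
Round 3 (the founder proposes): the investor can get 24 next round, worth 0.74 × 24 = 17.76 now; the founder offers that and keeps 6.24.
Round 2 (the investor proposes): the founder can get 6.24 next round, worth 0.68 × 6.24 = 4.2432 now, so the investor offers 4.2432, keeping 19.7568.
Round 1 (the founder proposes): the investor can get 19.7568 next round, worth 0.74 × 19.7568 = 14.620032 now; the founder offers that and keeps 9.379968.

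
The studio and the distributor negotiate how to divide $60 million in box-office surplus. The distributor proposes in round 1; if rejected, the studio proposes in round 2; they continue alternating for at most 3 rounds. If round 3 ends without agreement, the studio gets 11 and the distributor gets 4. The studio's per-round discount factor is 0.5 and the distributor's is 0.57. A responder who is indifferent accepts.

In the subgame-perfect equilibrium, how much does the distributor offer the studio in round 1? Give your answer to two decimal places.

Round 3 (the distributor proposes): the studio gets 11 if talks fail, so the distributor offers 11 and keeps 49.
Round 2 (the studio proposes): the distributor can get 49 next round, worth 0.57 × 49 = 27.93 now. The studio offers 27.93 and keeps 60 − 27.93 = 32.07.
Round 1 (the distributor proposes): the studio can get 32.07 next round, worth 0.5 × 32.07 = 16.035 now, so the distributor offers 16.035, keeping 43.965.

16.04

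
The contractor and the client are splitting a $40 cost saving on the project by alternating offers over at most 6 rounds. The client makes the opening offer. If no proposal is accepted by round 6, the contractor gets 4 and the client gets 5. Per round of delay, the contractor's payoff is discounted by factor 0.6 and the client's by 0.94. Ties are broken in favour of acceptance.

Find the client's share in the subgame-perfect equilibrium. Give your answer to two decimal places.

31.07

Round 6 (the contractor proposes): the client gets 5 if talks fail, so the contractor offers 5 and keeps 35.
Round 5 (the client proposes): the contractor can get 35 next round, worth 0.6 × 35 = 21 now, so the client offers 21, keeping 19.
Round 4 (the contractor proposes): the client can get 19 next round, worth 0.94 × 19 = 17.86 now; the contractor offers that and keeps 22.14.
Round 3 (the client proposes): the contractor can get 22.14 next round, worth 0.6 × 22.14 = 13.284 now; the client offers that and keeps 26.716.
Round 2 (the contractor proposes): the client can get 26.716 next round, worth 0.94 × 26.716 = 25.11304 now. The contractor offers 25.11304 and keeps 40 − 25.11304 = 14.88696.
Round 1 (the client proposes): the contractor can get 14.88696 next round, worth 0.6 × 14.88696 = 8.932176 now, so the client offers 8.932176, keeping 31.067824.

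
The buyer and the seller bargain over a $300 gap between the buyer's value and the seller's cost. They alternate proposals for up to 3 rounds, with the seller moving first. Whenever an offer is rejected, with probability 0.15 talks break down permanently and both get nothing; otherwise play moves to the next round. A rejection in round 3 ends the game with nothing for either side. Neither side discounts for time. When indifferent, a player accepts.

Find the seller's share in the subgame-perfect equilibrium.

Round 3 (the seller proposes): rejection yields 0 for the buyer; the seller offers 0 and keeps 300.
Round 2 (the buyer proposes): rejecting gives the seller an expected 0.85 × 300 = 255, so the buyer offers 255, keeping 45.
Round 1 (the seller proposes): rejecting gives the buyer an expected 0.85 × 45 = 38.25, so the seller offers 38.25, keeping 261.75.

261.75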